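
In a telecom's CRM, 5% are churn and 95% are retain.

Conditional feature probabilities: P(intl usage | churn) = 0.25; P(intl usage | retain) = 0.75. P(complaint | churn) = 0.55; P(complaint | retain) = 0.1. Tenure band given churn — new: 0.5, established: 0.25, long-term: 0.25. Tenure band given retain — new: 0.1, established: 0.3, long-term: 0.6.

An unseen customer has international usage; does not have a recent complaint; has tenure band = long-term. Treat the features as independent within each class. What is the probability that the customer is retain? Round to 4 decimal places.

0.9964

churn: 0.05 × 0.25 × (1−0.55) × 0.25 = 0.00140625
retain: 0.95 × 0.75 × (1−0.1) × 0.6 = 0.38475
P(retain | x) = 0.38475 / 0.38615625 ≈ 0.9964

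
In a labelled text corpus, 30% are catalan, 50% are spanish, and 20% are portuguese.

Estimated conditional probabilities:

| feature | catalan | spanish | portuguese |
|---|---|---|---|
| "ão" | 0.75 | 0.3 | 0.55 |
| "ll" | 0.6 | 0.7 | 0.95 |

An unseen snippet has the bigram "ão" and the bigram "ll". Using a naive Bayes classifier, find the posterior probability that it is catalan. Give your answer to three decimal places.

0.392

catalan: 0.3 × 0.75 × 0.6 = 0.135
spanish: 0.5 × 0.3 × 0.7 = 0.105
portuguese: 0.2 × 0.55 × 0.95 = 0.1045
P(catalan | x) = 0.135 / 0.3445 ≈ 0.392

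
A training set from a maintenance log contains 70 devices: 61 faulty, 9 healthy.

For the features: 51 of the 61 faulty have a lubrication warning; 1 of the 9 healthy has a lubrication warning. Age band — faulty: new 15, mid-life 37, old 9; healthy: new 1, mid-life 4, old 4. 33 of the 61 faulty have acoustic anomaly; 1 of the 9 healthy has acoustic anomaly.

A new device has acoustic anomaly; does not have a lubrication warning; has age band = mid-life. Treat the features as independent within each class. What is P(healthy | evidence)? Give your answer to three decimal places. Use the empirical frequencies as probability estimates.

faulty: (61/70) × (10/61) × (37/61) × (33/61) ≈ 0.0468768
healthy: (9/70) × (8/9) × (4/9) × (1/9) ≈ 0.00564374
P(healthy | x) = 0.00564374 / 0.05252054 ≈ 0.107

0.107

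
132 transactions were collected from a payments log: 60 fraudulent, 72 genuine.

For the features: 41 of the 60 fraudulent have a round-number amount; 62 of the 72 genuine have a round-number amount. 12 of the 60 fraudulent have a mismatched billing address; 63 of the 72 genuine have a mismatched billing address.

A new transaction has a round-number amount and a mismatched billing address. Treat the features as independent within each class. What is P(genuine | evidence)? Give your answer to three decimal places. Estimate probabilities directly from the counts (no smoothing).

fraudulent: (60/132) × (41/60) × (12/60) ≈ 0.0621212
genuine: (72/132) × (62/72) × (63/72) ≈ 0.410985
P(genuine | x) = 0.410985 / 0.4731062 ≈ 0.869

0.869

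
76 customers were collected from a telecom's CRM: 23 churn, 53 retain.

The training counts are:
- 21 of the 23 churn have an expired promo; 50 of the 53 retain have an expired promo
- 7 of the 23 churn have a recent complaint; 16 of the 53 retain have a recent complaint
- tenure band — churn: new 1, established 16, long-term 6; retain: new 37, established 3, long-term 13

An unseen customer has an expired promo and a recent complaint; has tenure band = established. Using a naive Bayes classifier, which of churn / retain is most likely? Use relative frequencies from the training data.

churn: (23/76) × (21/23) × (7/23) × (16/23) ≈ 0.0585016
retain: (53/76) × (50/53) × (16/53) × (3/53) ≈ 0.0112421
Highest score → churn.

churn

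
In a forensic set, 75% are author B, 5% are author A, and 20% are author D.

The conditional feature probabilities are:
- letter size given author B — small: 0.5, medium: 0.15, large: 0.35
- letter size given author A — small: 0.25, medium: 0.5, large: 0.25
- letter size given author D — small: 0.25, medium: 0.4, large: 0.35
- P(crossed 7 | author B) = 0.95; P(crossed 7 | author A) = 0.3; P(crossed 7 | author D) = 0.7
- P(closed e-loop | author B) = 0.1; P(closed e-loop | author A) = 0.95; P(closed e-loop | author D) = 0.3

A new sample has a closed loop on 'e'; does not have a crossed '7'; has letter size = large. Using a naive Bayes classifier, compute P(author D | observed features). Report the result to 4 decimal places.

author B: 0.75 × 0.35 × (1−0.95) × 0.1 = 0.0013125
author A: 0.05 × 0.25 × (1−0.3) × 0.95 = 0.0083125
author D: 0.2 × 0.35 × (1−0.7) × 0.3 = 0.0063
P(author D | x) = 0.0063 / 0.015925 ≈ 0.3956

0.3956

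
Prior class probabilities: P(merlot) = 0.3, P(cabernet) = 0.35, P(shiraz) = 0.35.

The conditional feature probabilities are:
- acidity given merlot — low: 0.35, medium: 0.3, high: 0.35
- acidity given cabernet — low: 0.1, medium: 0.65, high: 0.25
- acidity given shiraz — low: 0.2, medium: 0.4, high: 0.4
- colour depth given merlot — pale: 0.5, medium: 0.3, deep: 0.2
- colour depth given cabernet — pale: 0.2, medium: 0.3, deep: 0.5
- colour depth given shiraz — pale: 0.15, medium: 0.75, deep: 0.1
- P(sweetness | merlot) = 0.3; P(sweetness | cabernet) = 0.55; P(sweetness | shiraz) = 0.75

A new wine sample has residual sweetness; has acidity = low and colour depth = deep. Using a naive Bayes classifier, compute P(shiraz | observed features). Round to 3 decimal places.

0.248

merlot: 0.3 × 0.35 × 0.2 × 0.3 = 0.0063
cabernet: 0.35 × 0.1 × 0.5 × 0.55 = 0.009625
shiraz: 0.35 × 0.2 × 0.1 × 0.75 = 0.00525
P(shiraz | x) = 0.00525 / 0.021175 ≈ 0.248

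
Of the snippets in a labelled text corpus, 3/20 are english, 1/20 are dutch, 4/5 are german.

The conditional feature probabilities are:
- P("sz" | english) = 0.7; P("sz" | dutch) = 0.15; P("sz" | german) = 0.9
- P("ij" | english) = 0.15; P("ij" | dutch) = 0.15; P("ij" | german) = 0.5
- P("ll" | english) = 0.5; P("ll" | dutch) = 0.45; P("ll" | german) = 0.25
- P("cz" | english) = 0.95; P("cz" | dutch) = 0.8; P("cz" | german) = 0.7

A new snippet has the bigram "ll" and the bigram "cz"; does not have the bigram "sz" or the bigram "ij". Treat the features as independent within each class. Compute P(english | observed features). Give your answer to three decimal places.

english: 0.15 × (1−0.7) × (1−0.15) × 0.5 × 0.95 = 0.01816875
dutch: 0.05 × (1−0.15) × (1−0.15) × 0.45 × 0.8 = 0.013005
german: 0.8 × (1−0.9) × (1−0.5) × 0.25 × 0.7 = 0.007
P(english | x) = 0.01816875 / 0.03817375 ≈ 0.476

0.476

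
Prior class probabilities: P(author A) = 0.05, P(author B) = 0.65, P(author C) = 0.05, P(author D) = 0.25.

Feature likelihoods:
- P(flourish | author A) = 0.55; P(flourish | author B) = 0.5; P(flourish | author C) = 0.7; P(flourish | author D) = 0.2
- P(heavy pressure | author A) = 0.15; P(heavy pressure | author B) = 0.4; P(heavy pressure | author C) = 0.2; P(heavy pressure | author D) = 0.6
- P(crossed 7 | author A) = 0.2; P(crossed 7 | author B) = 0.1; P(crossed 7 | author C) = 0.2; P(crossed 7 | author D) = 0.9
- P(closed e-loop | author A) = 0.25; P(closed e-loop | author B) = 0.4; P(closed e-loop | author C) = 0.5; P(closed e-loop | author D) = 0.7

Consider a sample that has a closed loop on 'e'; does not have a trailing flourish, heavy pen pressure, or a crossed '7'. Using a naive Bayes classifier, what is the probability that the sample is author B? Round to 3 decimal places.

author A: 0.05 × (1−0.55) × (1−0.15) × (1−0.2) × 0.25 = 0.003825
author B: 0.65 × (1−0.5) × (1−0.4) × (1−0.1) × 0.4 = 0.0702
author C: 0.05 × (1−0.7) × (1−0.2) × (1−0.2) × 0.5 = 0.0048
author D: 0.25 × (1−0.2) × (1−0.6) × (1−0.9) × 0.7 = 0.0056
P(author B | x) = 0.0702 / 0.084425 ≈ 0.832

0.832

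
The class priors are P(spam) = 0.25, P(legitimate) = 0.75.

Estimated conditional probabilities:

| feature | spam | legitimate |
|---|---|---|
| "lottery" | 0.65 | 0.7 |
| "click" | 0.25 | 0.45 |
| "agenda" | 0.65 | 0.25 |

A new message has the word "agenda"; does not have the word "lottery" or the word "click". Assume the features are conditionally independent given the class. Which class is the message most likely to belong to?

spam: 0.25 × (1−0.65) × (1−0.25) × 0.65 = 0.04265625
legitimate: 0.75 × (1−0.7) × (1−0.45) × 0.25 = 0.0309375
Highest score → spam.

spam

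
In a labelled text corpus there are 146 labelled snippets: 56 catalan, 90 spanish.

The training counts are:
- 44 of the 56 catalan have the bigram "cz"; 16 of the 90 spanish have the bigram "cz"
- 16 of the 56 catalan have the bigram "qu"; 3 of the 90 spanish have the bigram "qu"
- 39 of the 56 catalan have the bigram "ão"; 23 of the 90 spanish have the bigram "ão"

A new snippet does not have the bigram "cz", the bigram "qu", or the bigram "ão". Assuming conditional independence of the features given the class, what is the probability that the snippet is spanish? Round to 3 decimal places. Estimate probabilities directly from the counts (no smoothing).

0.953

catalan: (56/146) × (12/56) × (40/56) × (17/56) ≈ 0.0178222
spanish: (90/146) × (74/90) × (87/90) × (67/90) ≈ 0.364744
P(spanish | x) = 0.364744 / 0.3825662 ≈ 0.953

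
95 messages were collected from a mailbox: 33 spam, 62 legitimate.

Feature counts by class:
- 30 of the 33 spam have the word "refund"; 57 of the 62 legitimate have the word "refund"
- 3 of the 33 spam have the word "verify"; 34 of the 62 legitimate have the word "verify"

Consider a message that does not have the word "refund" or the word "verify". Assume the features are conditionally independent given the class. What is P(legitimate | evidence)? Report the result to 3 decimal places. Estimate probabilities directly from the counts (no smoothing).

spam: (33/95) × (3/33) × (30/33) ≈ 0.0287081
legitimate: (62/95) × (5/62) × (28/62) ≈ 0.0237691
P(legitimate | x) = 0.0237691 / 0.0524772 ≈ 0.453

0.453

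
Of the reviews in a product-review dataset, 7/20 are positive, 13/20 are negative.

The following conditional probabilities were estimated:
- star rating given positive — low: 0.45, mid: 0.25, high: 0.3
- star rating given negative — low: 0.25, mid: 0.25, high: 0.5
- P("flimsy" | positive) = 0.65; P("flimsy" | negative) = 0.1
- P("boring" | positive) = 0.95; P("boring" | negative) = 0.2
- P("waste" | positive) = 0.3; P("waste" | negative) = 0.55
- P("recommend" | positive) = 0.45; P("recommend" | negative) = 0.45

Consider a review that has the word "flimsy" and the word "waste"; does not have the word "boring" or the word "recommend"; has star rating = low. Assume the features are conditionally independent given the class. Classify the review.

positive: 0.35 × 0.45 × 0.65 × (1−0.95) × 0.3 × (1−0.45) = 0.00084459375
negative: 0.65 × 0.25 × 0.1 × (1−0.2) × 0.55 × (1−0.45) = 0.0039325
Highest score → negative.

negative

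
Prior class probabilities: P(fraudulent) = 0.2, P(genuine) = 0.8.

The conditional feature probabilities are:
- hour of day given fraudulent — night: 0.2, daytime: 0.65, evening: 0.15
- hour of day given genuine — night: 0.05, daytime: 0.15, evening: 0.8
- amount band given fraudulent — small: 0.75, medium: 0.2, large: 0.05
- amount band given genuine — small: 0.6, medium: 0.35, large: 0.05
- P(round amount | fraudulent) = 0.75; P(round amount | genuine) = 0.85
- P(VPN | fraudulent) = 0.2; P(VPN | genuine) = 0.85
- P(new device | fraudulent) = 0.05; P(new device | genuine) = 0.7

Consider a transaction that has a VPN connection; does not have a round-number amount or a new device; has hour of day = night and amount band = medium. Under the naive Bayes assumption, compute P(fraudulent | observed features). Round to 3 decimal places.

0.415

fraudulent: 0.2 × 0.2 × 0.2 × (1−0.75) × 0.2 × (1−0.05) = 0.00038
genuine: 0.8 × 0.05 × 0.35 × (1−0.85) × 0.85 × (1−0.7) = 0.0005355
P(fraudulent | x) = 0.00038 / 0.0009155 ≈ 0.415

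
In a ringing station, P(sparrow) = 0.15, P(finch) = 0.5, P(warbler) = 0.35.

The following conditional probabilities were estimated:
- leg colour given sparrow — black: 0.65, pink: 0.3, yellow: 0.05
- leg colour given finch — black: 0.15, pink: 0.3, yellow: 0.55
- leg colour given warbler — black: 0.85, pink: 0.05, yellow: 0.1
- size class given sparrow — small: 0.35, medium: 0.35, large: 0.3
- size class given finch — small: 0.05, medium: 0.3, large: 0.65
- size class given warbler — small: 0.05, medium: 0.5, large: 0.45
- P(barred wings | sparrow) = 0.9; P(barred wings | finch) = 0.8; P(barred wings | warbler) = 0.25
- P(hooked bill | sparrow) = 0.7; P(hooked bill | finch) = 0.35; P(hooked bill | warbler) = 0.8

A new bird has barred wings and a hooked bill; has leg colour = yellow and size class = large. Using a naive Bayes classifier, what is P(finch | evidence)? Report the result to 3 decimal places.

sparrow: 0.15 × 0.05 × 0.3 × 0.9 × 0.7 = 0.0014175
finch: 0.5 × 0.55 × 0.65 × 0.8 × 0.35 = 0.05005
warbler: 0.35 × 0.1 × 0.45 × 0.25 × 0.8 = 0.00315
P(finch | x) = 0.05005 / 0.0546175 ≈ 0.916

0.916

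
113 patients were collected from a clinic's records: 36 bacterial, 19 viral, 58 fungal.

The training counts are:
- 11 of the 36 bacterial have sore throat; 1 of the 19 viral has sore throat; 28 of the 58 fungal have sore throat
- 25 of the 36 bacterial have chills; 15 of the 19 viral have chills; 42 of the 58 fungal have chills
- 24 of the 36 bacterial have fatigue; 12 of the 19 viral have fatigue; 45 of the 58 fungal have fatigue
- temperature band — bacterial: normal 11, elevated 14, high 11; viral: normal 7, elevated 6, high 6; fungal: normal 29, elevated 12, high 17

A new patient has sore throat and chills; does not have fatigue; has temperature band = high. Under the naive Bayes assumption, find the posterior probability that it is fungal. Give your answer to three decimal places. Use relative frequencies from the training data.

bacterial: (36/113) × (11/36) × (25/36) × (12/36) × (11/36) ≈ 0.00688527
viral: (19/113) × (1/19) × (15/19) × (7/19) × (6/19) ≈ 0.000812833
fungal: (58/113) × (28/58) × (42/58) × (13/58) × (17/58) ≈ 0.0117879
P(fungal | x) = 0.0117879 / 0.019486003 ≈ 0.605

0.605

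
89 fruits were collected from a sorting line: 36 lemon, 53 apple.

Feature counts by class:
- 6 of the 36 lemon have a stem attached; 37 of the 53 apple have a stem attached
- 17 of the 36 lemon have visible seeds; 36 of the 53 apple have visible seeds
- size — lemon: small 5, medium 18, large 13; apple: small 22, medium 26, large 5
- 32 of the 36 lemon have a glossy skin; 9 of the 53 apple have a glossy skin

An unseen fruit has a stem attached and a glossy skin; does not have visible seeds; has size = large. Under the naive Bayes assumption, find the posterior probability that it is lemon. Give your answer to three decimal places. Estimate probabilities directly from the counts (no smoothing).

0.842

lemon: (36/89) × (6/36) × (19/36) × (13/36) × (32/36) ≈ 0.0114209
apple: (53/89) × (37/53) × (17/53) × (5/53) × (9/53) ≈ 0.00213622
P(lemon | x) = 0.0114209 / 0.01355712 ≈ 0.842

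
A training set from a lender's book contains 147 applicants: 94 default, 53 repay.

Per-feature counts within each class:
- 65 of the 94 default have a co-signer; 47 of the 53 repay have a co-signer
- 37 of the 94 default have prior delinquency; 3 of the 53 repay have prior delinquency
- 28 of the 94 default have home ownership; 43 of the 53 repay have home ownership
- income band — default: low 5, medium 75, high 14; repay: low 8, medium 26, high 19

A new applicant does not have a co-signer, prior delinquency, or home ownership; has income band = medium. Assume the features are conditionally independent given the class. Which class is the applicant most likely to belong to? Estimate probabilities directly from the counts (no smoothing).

default

default: (94/147) × (29/94) × (57/94) × (66/94) × (75/94) ≈ 0.0670158
repay: (53/147) × (6/53) × (50/53) × (10/53) × (26/53) ≈ 0.0035641
Highest score → default.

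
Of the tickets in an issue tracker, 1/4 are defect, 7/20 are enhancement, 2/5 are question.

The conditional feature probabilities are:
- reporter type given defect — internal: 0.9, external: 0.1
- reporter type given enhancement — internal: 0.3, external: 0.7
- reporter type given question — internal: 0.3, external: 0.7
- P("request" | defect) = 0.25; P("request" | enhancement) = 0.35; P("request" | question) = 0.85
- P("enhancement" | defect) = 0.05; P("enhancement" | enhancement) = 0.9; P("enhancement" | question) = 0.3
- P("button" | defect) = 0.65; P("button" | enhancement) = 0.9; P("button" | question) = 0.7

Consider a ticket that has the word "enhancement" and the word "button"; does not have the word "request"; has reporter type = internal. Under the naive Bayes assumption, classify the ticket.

enhancement

defect: 0.25 × 0.9 × (1−0.25) × 0.05 × 0.65 = 0.005484375
enhancement: 0.35 × 0.3 × (1−0.35) × 0.9 × 0.9 = 0.0552825
question: 0.4 × 0.3 × (1−0.85) × 0.3 × 0.7 = 0.00378
Highest score → enhancement.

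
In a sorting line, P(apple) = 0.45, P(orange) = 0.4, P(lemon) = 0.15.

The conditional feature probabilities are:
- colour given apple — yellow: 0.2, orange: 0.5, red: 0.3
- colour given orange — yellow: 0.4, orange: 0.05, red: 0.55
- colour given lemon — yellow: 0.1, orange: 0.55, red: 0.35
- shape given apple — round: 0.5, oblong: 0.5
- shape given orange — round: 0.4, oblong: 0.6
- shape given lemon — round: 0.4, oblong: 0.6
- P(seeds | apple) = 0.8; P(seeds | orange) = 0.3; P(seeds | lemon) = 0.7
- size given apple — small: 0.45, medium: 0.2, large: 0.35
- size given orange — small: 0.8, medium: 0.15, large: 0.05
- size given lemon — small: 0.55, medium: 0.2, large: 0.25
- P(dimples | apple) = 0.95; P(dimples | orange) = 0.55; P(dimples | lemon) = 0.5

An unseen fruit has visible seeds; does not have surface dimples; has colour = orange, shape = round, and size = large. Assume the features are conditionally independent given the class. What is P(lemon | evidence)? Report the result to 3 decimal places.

apple: 0.45 × 0.5 × 0.5 × 0.8 × 0.35 × (1−0.95) = 0.001575
orange: 0.4 × 0.05 × 0.4 × 0.3 × 0.05 × (1−0.55) = 0.000054
lemon: 0.15 × 0.55 × 0.4 × 0.7 × 0.25 × (1−0.5) = 0.0028875
P(lemon | x) = 0.0028875 / 0.0045165 ≈ 0.639

0.639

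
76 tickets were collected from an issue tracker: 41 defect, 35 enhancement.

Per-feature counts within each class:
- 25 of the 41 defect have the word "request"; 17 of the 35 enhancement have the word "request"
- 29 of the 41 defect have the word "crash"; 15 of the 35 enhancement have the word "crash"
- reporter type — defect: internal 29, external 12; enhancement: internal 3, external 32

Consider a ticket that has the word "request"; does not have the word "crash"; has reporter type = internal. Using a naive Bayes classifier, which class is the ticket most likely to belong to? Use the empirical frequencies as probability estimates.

defect

defect: (41/76) × (25/41) × (12/41) × (29/41) ≈ 0.0680986
enhancement: (35/76) × (17/35) × (20/35) × (3/35) ≈ 0.010956
Highest score → defect.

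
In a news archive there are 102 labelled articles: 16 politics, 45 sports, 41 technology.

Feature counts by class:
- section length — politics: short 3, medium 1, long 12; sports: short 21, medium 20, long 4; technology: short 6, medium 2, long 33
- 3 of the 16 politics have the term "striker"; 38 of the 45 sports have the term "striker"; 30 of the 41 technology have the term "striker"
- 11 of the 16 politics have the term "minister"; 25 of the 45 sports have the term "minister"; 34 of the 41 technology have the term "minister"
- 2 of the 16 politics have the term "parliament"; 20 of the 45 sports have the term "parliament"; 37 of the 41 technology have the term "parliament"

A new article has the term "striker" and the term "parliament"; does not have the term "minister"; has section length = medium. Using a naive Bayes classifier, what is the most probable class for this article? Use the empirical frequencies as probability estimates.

politics: (16/102) × (1/16) × (3/16) × (5/16) × (2/16) ≈ 0.0000718061
sports: (45/102) × (20/45) × (38/45) × (20/45) × (20/45) ≈ 0.0327066
technology: (41/102) × (2/41) × (30/41) × (7/41) × (37/41) ≈ 0.00221054
Highest score → sports.

sports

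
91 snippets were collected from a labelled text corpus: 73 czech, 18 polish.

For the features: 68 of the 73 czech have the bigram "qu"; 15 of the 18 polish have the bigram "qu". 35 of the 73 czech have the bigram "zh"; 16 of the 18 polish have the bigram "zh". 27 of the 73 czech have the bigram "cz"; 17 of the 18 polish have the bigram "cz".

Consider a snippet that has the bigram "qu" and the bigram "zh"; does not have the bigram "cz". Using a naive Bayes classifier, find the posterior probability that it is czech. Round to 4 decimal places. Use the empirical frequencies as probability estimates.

czech: (73/91) × (68/73) × (35/73) × (46/73) ≈ 0.22576
polish: (18/91) × (15/18) × (16/18) × (1/18) ≈ 0.00814001
P(czech | x) = 0.22576 / 0.23390001 ≈ 0.9652

0.9652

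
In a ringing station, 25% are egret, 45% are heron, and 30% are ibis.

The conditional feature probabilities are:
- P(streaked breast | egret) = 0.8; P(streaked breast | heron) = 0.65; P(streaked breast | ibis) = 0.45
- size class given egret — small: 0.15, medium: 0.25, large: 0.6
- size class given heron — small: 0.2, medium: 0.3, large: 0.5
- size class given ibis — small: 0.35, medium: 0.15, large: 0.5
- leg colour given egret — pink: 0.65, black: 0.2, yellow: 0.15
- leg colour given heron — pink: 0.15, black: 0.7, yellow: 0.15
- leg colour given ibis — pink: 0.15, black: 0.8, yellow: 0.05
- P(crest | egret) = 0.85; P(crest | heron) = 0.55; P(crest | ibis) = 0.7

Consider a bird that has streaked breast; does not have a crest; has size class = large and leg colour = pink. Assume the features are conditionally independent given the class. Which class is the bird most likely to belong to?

egret

egret: 0.25 × 0.8 × 0.6 × 0.65 × (1−0.85) = 0.0117
heron: 0.45 × 0.65 × 0.5 × 0.15 × (1−0.55) = 0.009871875
ibis: 0.3 × 0.45 × 0.5 × 0.15 × (1−0.7) = 0.0030375
Highest score → egret.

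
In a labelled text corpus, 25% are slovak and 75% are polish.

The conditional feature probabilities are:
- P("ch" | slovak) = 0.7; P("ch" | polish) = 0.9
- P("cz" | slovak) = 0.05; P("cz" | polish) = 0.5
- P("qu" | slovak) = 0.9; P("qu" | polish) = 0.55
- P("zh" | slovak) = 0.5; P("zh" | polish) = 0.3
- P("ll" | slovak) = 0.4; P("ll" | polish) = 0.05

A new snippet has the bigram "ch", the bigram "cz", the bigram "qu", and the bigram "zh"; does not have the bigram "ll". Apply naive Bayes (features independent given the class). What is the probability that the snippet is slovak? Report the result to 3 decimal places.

0.043

slovak: 0.25 × 0.7 × 0.05 × 0.9 × 0.5 × (1−0.4) = 0.0023625
polish: 0.75 × 0.9 × 0.5 × 0.55 × 0.3 × (1−0.05) = 0.052903125
P(slovak | x) = 0.0023625 / 0.055265625 ≈ 0.043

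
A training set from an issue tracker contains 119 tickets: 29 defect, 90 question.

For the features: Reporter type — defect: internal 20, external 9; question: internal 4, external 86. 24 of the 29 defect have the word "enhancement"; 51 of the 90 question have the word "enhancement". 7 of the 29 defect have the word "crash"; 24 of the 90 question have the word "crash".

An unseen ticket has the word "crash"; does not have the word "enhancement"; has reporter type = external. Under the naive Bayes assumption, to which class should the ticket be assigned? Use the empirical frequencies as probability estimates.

question

defect: (29/119) × (9/29) × (5/29) × (7/29) ≈ 0.00314751
question: (90/119) × (86/90) × (39/90) × (24/90) ≈ 0.0835107
Highest score → question.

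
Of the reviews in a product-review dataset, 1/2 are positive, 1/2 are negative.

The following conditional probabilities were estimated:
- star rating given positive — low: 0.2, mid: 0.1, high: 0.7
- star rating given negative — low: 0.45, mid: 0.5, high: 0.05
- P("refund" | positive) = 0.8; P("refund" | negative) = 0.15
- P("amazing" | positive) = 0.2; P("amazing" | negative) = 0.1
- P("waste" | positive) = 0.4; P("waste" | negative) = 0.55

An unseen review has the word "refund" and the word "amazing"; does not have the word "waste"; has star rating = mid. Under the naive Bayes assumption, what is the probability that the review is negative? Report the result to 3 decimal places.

0.260

positive: 0.5 × 0.1 × 0.8 × 0.2 × (1−0.4) = 0.0048
negative: 0.5 × 0.5 × 0.15 × 0.1 × (1−0.55) = 0.0016875
P(negative | x) = 0.0016875 / 0.0064875 ≈ 0.260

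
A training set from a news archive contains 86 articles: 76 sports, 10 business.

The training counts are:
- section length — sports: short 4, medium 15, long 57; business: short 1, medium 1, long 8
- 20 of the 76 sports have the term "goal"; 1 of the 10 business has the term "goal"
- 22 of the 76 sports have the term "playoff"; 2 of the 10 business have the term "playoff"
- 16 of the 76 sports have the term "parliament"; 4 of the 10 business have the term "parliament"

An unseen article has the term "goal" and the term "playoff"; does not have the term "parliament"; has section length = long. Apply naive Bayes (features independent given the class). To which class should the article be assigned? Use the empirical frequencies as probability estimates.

sports

sports: (76/86) × (57/76) × (20/76) × (22/76) × (60/76) ≈ 0.0398602
business: (10/86) × (8/10) × (1/10) × (2/10) × (6/10) ≈ 0.00111628
Highest score → sports.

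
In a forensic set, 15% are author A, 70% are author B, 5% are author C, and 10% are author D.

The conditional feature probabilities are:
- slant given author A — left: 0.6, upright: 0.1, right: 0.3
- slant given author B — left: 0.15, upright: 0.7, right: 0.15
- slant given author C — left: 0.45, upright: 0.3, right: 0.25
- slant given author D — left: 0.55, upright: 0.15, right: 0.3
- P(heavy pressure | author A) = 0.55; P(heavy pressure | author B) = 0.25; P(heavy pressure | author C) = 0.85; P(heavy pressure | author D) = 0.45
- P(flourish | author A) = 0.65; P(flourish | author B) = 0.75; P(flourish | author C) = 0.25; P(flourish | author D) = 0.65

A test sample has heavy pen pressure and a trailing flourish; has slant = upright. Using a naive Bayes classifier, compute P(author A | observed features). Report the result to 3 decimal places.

0.051

author A: 0.15 × 0.1 × 0.55 × 0.65 = 0.0053625
author B: 0.7 × 0.7 × 0.25 × 0.75 = 0.091875
author C: 0.05 × 0.3 × 0.85 × 0.25 = 0.0031875
author D: 0.1 × 0.15 × 0.45 × 0.65 = 0.0043875
P(author A | x) = 0.0053625 / 0.1048125 ≈ 0.051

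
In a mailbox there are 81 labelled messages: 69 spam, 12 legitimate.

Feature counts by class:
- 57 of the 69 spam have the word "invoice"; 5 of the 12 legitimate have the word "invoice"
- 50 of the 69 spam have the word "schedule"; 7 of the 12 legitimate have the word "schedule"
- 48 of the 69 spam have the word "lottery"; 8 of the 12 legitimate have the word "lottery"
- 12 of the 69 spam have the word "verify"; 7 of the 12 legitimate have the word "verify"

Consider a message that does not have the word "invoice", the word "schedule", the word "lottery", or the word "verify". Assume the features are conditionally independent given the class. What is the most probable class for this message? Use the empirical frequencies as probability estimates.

spam: (69/81) × (12/69) × (19/69) × (21/69) × (57/69) ≈ 0.0102564
legitimate: (12/81) × (7/12) × (5/12) × (4/12) × (5/12) ≈ 0.00500114
Highest score → spam.

spam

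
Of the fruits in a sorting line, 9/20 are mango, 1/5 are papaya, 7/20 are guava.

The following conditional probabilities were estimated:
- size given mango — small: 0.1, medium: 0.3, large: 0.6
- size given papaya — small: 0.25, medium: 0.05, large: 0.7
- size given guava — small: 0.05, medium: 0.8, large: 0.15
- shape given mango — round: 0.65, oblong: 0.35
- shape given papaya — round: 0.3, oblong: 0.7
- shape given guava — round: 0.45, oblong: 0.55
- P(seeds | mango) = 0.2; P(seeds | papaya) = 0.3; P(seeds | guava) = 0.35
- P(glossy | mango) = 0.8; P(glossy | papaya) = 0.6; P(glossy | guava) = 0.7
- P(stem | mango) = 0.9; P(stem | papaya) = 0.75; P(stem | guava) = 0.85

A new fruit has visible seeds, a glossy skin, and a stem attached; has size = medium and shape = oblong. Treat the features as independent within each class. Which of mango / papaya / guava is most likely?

mango: 0.45 × 0.3 × 0.35 × 0.2 × 0.8 × 0.9 = 0.006804
papaya: 0.2 × 0.05 × 0.7 × 0.3 × 0.6 × 0.75 = 0.000945
guava: 0.35 × 0.8 × 0.55 × 0.35 × 0.7 × 0.85 = 0.0320705
Highest score → guava.

guava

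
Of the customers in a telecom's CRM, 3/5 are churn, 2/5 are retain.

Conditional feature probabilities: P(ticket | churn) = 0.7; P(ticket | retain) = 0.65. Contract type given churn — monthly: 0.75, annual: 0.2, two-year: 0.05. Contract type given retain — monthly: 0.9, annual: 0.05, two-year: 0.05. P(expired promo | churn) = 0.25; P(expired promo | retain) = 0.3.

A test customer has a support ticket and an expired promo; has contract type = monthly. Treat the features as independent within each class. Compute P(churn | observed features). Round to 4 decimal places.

churn: 0.6 × 0.7 × 0.75 × 0.25 = 0.07875
retain: 0.4 × 0.65 × 0.9 × 0.3 = 0.0702
P(churn | x) = 0.07875 / 0.14895 ≈ 0.5287

0.5287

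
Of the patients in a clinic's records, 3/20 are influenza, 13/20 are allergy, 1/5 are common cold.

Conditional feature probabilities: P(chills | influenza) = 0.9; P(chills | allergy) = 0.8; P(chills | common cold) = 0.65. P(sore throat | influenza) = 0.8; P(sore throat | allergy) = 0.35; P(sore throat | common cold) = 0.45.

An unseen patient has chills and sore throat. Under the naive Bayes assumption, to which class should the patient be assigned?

allergy

influenza: 0.15 × 0.9 × 0.8 = 0.108
allergy: 0.65 × 0.8 × 0.35 = 0.182
common cold: 0.2 × 0.65 × 0.45 = 0.0585
Highest score → allergy.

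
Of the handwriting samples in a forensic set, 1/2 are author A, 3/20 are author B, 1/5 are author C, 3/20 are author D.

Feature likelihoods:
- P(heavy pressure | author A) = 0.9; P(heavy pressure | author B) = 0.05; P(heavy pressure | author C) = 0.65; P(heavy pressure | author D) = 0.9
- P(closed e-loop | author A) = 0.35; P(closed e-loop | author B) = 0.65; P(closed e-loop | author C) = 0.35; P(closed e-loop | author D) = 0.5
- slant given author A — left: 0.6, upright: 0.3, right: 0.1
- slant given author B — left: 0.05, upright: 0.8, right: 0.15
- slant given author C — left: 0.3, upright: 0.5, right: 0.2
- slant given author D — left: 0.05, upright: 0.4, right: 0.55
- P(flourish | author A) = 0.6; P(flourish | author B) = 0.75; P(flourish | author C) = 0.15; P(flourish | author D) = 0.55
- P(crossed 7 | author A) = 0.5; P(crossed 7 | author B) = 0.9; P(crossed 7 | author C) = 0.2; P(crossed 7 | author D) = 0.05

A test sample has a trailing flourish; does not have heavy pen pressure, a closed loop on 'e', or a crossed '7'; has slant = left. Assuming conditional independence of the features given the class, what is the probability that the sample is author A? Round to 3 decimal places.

author A: 0.5 × (1−0.9) × (1−0.35) × 0.6 × 0.6 × (1−0.5) = 0.00585
author B: 0.15 × (1−0.05) × (1−0.65) × 0.05 × 0.75 × (1−0.9) = 0.00018703125
author C: 0.2 × (1−0.65) × (1−0.35) × 0.3 × 0.15 × (1−0.2) = 0.001638
author D: 0.15 × (1−0.9) × (1−0.5) × 0.05 × 0.55 × (1−0.05) = 0.0001959375
P(author A | x) = 0.00585 / 0.00787096875 ≈ 0.743

0.743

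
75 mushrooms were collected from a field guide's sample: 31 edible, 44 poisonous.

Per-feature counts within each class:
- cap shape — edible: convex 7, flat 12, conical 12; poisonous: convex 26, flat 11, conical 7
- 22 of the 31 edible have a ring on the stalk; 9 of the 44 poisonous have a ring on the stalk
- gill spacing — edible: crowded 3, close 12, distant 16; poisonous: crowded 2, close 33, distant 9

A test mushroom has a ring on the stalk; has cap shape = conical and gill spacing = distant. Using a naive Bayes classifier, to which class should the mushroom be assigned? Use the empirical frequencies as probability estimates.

edible

edible: (31/75) × (12/31) × (22/31) × (16/31) ≈ 0.0586056
poisonous: (44/75) × (7/44) × (9/44) × (9/44) ≈ 0.00390496
Highest score → edible.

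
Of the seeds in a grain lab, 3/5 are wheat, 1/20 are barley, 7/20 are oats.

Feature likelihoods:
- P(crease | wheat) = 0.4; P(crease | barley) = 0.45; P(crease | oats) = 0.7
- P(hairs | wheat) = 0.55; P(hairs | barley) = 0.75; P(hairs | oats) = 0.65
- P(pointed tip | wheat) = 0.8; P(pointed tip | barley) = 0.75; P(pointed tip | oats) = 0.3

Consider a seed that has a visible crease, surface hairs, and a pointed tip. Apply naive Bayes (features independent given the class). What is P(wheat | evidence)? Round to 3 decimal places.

0.636

wheat: 0.6 × 0.4 × 0.55 × 0.8 = 0.1056
barley: 0.05 × 0.45 × 0.75 × 0.75 = 0.01265625
oats: 0.35 × 0.7 × 0.65 × 0.3 = 0.047775
P(wheat | x) = 0.1056 / 0.16603125 ≈ 0.636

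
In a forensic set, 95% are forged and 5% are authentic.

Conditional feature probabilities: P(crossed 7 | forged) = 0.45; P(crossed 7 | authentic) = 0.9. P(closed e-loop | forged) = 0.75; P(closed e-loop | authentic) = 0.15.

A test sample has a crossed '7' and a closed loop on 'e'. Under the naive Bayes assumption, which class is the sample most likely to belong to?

forged: 0.95 × 0.45 × 0.75 = 0.320625
authentic: 0.05 × 0.9 × 0.15 = 0.00675
Highest score → forged.

forged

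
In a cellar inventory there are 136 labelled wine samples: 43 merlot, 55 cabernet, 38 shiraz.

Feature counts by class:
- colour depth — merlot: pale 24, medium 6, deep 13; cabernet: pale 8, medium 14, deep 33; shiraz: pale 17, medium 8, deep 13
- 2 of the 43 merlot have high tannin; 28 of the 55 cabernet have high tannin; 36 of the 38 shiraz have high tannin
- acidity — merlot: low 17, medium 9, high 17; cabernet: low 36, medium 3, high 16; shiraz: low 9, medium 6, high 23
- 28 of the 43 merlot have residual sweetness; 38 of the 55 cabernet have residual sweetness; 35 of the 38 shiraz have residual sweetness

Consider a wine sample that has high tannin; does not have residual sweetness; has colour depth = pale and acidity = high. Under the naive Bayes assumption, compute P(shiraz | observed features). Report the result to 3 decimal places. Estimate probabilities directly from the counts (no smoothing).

0.597

merlot: (43/136) × (24/43) × (2/43) × (17/43) × (15/43) ≈ 0.00113198
cabernet: (55/136) × (8/55) × (28/55) × (16/55) × (17/55) ≈ 0.00269271
shiraz: (38/136) × (17/38) × (36/38) × (23/38) × (3/38) ≈ 0.00565862
P(shiraz | x) = 0.00565862 / 0.00948331 ≈ 0.597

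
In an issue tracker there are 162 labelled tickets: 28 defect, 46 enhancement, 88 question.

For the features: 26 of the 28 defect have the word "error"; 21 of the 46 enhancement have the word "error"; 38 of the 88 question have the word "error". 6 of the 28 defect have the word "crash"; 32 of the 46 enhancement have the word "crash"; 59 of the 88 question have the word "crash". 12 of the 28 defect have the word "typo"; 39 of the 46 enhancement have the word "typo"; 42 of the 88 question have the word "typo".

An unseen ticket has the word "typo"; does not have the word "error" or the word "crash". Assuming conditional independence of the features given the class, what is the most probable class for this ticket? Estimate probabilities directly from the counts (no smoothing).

defect: (28/162) × (2/28) × (22/28) × (12/28) ≈ 0.00415722
enhancement: (46/162) × (25/46) × (14/46) × (39/46) ≈ 0.0398201
question: (88/162) × (50/88) × (29/88) × (42/88) ≈ 0.0485442
Highest score → question.

question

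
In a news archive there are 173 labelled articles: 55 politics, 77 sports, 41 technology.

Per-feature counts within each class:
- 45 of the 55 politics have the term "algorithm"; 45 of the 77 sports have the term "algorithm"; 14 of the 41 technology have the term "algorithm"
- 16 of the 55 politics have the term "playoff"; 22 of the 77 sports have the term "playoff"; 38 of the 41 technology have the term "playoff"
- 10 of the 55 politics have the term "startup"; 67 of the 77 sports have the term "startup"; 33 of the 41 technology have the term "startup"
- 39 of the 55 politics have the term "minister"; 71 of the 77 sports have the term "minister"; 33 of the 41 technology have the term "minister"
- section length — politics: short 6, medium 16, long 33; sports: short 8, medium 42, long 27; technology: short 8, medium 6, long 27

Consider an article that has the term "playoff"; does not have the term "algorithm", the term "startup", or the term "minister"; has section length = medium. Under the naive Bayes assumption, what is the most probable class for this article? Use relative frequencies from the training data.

politics: (55/173) × (10/55) × (16/55) × (45/55) × (16/55) × (16/55) ≈ 0.00116433
sports: (77/173) × (32/77) × (22/77) × (10/77) × (6/77) × (42/77) ≈ 0.000291719
technology: (41/173) × (27/41) × (38/41) × (8/41) × (8/41) × (6/41) ≈ 0.00080593
Highest score → politics.

politics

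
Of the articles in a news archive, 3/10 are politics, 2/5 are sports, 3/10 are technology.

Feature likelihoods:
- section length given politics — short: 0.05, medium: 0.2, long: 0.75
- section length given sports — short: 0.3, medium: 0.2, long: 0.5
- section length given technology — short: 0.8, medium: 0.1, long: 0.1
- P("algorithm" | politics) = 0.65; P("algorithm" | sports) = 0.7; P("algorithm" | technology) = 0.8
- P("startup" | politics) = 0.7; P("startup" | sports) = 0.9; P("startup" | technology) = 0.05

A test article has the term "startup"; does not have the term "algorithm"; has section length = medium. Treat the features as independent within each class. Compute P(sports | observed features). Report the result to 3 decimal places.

0.590

politics: 0.3 × 0.2 × (1−0.65) × 0.7 = 0.0147
sports: 0.4 × 0.2 × (1−0.7) × 0.9 = 0.0216
technology: 0.3 × 0.1 × (1−0.8) × 0.05 = 0.0003
P(sports | x) = 0.0216 / 0.0366 ≈ 0.590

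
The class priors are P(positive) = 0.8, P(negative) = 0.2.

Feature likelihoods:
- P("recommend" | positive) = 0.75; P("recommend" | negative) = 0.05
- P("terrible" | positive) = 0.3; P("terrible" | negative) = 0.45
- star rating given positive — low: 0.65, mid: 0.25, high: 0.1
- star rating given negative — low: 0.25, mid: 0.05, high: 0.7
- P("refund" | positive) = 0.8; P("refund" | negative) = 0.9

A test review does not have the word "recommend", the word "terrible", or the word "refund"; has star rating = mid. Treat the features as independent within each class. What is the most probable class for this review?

positive: 0.8 × (1−0.75) × (1−0.3) × 0.25 × (1−0.8) = 0.007
negative: 0.2 × (1−0.05) × (1−0.45) × 0.05 × (1−0.9) = 0.0005225
Highest score → positive.

positive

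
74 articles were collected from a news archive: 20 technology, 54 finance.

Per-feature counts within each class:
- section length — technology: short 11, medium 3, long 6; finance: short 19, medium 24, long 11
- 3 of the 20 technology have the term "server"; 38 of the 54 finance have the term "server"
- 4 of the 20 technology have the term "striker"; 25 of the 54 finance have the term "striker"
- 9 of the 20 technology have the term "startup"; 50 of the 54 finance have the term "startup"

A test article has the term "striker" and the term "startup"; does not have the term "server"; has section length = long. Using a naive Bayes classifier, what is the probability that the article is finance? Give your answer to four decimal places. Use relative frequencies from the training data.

0.7527

technology: (20/74) × (6/20) × (17/20) × (4/20) × (9/20) ≈ 0.0062027
finance: (54/74) × (11/54) × (16/54) × (25/54) × (50/54) ≈ 0.0188803
P(finance | x) = 0.0188803 / 0.025083 ≈ 0.7527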